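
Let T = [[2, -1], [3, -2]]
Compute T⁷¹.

T² = I (check: tr T = 0 and det T = -1), so T⁷¹ = T since 71 is odd.

[[2, -1], [3, -2]]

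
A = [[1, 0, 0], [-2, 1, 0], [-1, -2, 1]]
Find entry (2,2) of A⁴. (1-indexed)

A = I + N where N = [[0, 0, 0], [-2, 0, 0], [-1, -2, 0]] is strictly lower-triangular, so N³ = 0.
(I + N)⁴ = I + 4·N + 6·N² = [[1, 0, 0], [-8, 1, 0], [20, -8, 1]].

1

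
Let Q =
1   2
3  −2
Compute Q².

[[7, −2], [−3, 10]]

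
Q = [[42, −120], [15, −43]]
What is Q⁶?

tr Q = −1 and det Q = −6, so the characteristic polynomial is λ² − (−1)λ + (−6) with roots −3 and 2.
Eigenvectors give P = [[−8, 3], [−3, 1]] with P⁻¹ = [[1, −3], [3, −8]], and Q = P·diag(−3, 2)·P⁻¹.
Then Q⁶ = P·diag(729, 64)·P⁻¹ = [[−5832, 192], [−2187, 64]] · [[1, −3], [3, −8]] = [[−5256, 15960], [−1995, 6049]].

[[−5256, 15960], [−1995, 6049]]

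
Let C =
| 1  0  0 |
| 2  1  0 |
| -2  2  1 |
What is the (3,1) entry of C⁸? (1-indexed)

96

C = I + N where N = [[0, 0, 0], [2, 0, 0], [-2, 2, 0]] is strictly lower-triangular, so N³ = 0.
(I + N)⁸ = I + 8·N + 28·N² = [[1, 0, 0], [16, 1, 0], [96, 16, 1]].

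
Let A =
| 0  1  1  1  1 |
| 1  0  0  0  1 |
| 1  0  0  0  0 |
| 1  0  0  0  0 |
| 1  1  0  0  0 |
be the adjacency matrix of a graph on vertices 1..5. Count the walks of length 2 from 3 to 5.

1

The number of length-2 walks from vertex 3 to vertex 5 is entry (3,5) of A², where A is the adjacency matrix.
A² = [[4, 1, 0, 0, 1], [1, 2, 1, 1, 1], [0, 1, 1, 1, 1], [0, 1, 1, 1, 1], [1, 1, 1, 1, 2]]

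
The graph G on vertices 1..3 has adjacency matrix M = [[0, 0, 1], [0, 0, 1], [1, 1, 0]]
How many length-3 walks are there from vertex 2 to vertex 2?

0

The number of length-3 walks from vertex 2 to vertex 2 is entry (2,2) of M³, where M is the adjacency matrix.
M² = [[1, 1, 0], [1, 1, 0], [0, 0, 2]]
M³ = [[0, 0, 2], [0, 0, 2], [2, 2, 0]]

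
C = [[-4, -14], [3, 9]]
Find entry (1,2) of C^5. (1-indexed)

-2954

tr C = 5 and det C = 6, so the characteristic polynomial is λ² − (5)λ + (6) with roots 2 and 3.
Eigenvectors give P = [[7, -2], [-3, 1]] with P⁻¹ = [[1, 2], [3, 7]], and C = P·diag(2, 3)·P⁻¹.
Then C^5 = P·diag(32, 243)·P⁻¹ = [[224, -486], [-96, 243]] · [[1, 2], [3, 7]] = [[-1234, -2954], [633, 1509]].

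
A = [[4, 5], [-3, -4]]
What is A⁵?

A² = I (check: tr A = 0 and det A = -1), so A⁵ = A since 5 is odd.

[[4, 5], [-3, -4]]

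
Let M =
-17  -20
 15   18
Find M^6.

[[-1931, -2660], [1995, 2724]]

tr M = 1 and det M = -6, so the characteristic polynomial is λ² − (1)λ + (-6) with roots 3 and -2.
Eigenvectors give P = [[-1, 4], [1, -3]] with P⁻¹ = [[3, 4], [1, 1]], and M = P·diag(3, -2)·P⁻¹.
Then M^6 = P·diag(729, 64)·P⁻¹ = [[-729, 256], [729, -192]] · [[3, 4], [1, 1]] = [[-1931, -2660], [1995, 2724]].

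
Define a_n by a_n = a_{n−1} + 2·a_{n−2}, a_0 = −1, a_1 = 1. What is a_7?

With companion matrix C = [[1, 2], [1, 0]], [a_n, a_{n−1}]ᵀ = C·[a_{n−1}, a_{n−2}]ᵀ, so [a_7, a_6]ᵀ = C^6·[a_1, a_0]ᵀ.
C^6 = [[43, 42], [21, 22]], giving [a_7, a_6]ᵀ = [[1], [−1]].

1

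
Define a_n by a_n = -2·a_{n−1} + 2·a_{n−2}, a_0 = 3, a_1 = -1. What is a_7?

With companion matrix Q = [[-2, 2], [1, 0]], [a_n, a_{n−1}]ᵀ = Q·[a_{n−1}, a_{n−2}]ᵀ, so [a_7, a_6]ᵀ = Q⁶·[a_1, a_0]ᵀ.
Q⁶ = [[328, -240], [-120, 88]], giving [a_7, a_6]ᵀ = [[-1048], [384]].

-1048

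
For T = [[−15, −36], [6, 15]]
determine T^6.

[[729, 0], [0, 729]]

tr T = 0 and det T = −9, so the characteristic polynomial is λ² − (0)λ + (−9) with roots −3 and 3.
Eigenvectors give P = [[−3, −2], [1, 1]] with P⁻¹ = [[−1, −2], [1, 3]], and T = P·diag(−3, 3)·P⁻¹.
Then T^6 = P·diag(729, 729)·P⁻¹ = [[−2187, −1458], [729, 729]] · [[−1, −2], [1, 3]] = [[729, 0], [0, 729]].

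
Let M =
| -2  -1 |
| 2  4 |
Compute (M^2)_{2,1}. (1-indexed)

4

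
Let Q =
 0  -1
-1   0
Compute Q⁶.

Q² = I (check: tr Q = 0 and det Q = -1), so Q⁶ = I since 6 is even.

[[1, 0], [0, 1]]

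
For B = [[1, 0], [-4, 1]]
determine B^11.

B = I + N where N = [[0, 0], [-4, 0]] is strictly lower-triangular, so N^2 = 0.
(I + N)^11 = I + 11·N = [[1, 0], [-44, 1]].

[[1, 0], [-44, 1]]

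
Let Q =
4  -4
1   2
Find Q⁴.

Q² = [[12, -24], [6, 0]]
Q³ = [[24, -96], [24, -24]]
Q⁴ = [[0, -288], [72, -144]]

[[0, -288], [72, -144]]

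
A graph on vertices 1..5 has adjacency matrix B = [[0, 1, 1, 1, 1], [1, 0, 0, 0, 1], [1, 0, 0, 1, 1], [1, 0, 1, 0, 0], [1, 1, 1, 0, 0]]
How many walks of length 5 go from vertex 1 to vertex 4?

The number of length-5 walks from vertex 1 to vertex 4 is entry (1,4) of B^5, where B is the adjacency matrix.
B^2 = [[4, 1, 2, 1, 2], [1, 2, 2, 1, 1], [2, 2, 3, 1, 1], [1, 1, 1, 2, 2], [2, 1, 1, 2, 3]]
B^3 = [[6, 6, 7, 6, 7], [6, 2, 3, 3, 5], [7, 3, 4, 5, 7], [6, 3, 5, 2, 3], [7, 5, 7, 3, 4]]
B^4 = [[26, 13, 19, 13, 19], [13, 11, 14, 9, 11], [19, 14, 19, 11, 14], [13, 9, 11, 11, 14], [19, 11, 14, 14, 19]]
B^5 = [[64, 45, 58, 45, 58], [45, 24, 33, 27, 38], [58, 33, 44, 38, 52], [45, 27, 38, 24, 33], [58, 38, 52, 33, 44]]

45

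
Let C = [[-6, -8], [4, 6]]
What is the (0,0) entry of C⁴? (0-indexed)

tr C = 0 and det C = -4, so the characteristic polynomial is λ² − (0)λ + (-4) with roots 2 and -2.
Eigenvectors give P = [[-1, 2], [1, -1]] with P⁻¹ = [[1, 2], [1, 1]], and C = P·diag(2, -2)·P⁻¹.
Then C⁴ = P·diag(16, 16)·P⁻¹ = [[-16, 32], [16, -16]] · [[1, 2], [1, 1]] = [[16, 0], [0, 16]].

16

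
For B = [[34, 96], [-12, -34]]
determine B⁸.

[[256, 0], [0, 256]]

tr B = 0 and det B = -4, so the characteristic polynomial is λ² − (0)λ + (-4) with roots 2 and -2.
Eigenvectors give P = [[3, 8], [-1, -3]] with P⁻¹ = [[3, 8], [-1, -3]], and B = P·diag(2, -2)·P⁻¹.
Then B⁸ = P·diag(256, 256)·P⁻¹ = [[768, 2048], [-256, -768]] · [[3, 8], [-1, -3]] = [[256, 0], [0, 256]].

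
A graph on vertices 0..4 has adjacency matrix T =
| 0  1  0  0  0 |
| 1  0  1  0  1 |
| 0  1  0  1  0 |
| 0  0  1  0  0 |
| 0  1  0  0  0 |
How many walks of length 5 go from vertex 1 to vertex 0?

10

The number of length-5 walks from vertex 1 to vertex 0 is entry (1,0) of T⁵, where T is the adjacency matrix.
T² = [[1, 0, 1, 0, 1], [0, 3, 0, 1, 0], [1, 0, 2, 0, 1], [0, 1, 0, 1, 0], [1, 0, 1, 0, 1]]
T³ = [[0, 3, 0, 1, 0], [3, 0, 4, 0, 3], [0, 4, 0, 2, 0], [1, 0, 2, 0, 1], [0, 3, 0, 1, 0]]
T⁴ = [[3, 0, 4, 0, 3], [0, 10, 0, 4, 0], [4, 0, 6, 0, 4], [0, 4, 0, 2, 0], [3, 0, 4, 0, 3]]
T⁵ = [[0, 10, 0, 4, 0], [10, 0, 14, 0, 10], [0, 14, 0, 6, 0], [4, 0, 6, 0, 4], [0, 10, 0, 4, 0]]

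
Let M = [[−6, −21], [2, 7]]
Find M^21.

M² = M (a projection; rank 1, trace 1), so M^21 = M.

[[−6, −21], [2, 7]]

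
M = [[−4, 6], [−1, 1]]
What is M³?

tr M = −3 and det M = 2, so the characteristic polynomial is λ² − (−3)λ + (2) with roots −1 and −2.
Eigenvectors give P = [[2, 3], [1, 1]] with P⁻¹ = [[−1, 3], [1, −2]], and M = P·diag(−1, −2)·P⁻¹.
Then M³ = P·diag(−1, −8)·P⁻¹ = [[−2, −24], [−1, −8]] · [[−1, 3], [1, −2]] = [[−22, 42], [−7, 13]].

[[−22, 42], [−7, 13]]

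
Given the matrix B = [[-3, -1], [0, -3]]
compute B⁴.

B² = [[9, 6], [0, 9]]
B³ = [[-27, -27], [0, -27]]
B⁴ = [[81, 108], [0, 81]]

[[81, 108], [0, 81]]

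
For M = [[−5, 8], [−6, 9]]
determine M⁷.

[[−6557, 8744], [−6558, 8745]]

tr M = 4 and det M = 3, so the characteristic polynomial is λ² − (4)λ + (3) with roots 1 and 3.
Eigenvectors give P = [[4, 1], [3, 1]] with P⁻¹ = [[1, −1], [−3, 4]], and M = P·diag(1, 3)·P⁻¹.
Then M⁷ = P·diag(1, 2187)·P⁻¹ = [[4, 2187], [3, 2187]] · [[1, −1], [−3, 4]] = [[−6557, 8744], [−6558, 8745]].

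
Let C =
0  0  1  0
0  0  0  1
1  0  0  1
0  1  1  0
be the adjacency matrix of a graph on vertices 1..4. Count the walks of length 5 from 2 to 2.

0

The number of length-5 walks from vertex 2 to vertex 2 is entry (2,2) of C⁵, where C is the adjacency matrix.
C² = [[1, 0, 0, 1], [0, 1, 1, 0], [0, 1, 2, 0], [1, 0, 0, 2]]
C³ = [[0, 1, 2, 0], [1, 0, 0, 2], [2, 0, 0, 3], [0, 2, 3, 0]]
C⁴ = [[2, 0, 0, 3], [0, 2, 3, 0], [0, 3, 5, 0], [3, 0, 0, 5]]
C⁵ = [[0, 3, 5, 0], [3, 0, 0, 5], [5, 0, 0, 8], [0, 5, 8, 0]]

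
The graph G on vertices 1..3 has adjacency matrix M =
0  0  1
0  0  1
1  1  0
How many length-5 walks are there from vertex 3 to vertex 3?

0

The number of length-5 walks from vertex 3 to vertex 3 is entry (3,3) of M⁵, where M is the adjacency matrix.
M² = [[1, 1, 0], [1, 1, 0], [0, 0, 2]]
M³ = [[0, 0, 2], [0, 0, 2], [2, 2, 0]]
M⁴ = [[2, 2, 0], [2, 2, 0], [0, 0, 4]]
M⁵ = [[0, 0, 4], [0, 0, 4], [4, 4, 0]]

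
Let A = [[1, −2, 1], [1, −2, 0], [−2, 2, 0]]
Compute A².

[[−3, 4, 1], [−1, 2, 1], [0, 0, −2]]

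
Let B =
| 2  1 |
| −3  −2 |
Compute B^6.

[[1, 0], [0, 1]]

B² = I (check: tr B = 0 and det B = −1), so B^6 = I since 6 is even.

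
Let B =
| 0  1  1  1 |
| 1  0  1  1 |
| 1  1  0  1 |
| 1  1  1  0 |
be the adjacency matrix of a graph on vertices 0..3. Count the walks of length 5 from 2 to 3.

The number of length-5 walks from vertex 2 to vertex 3 is entry (2,3) of B⁵, where B is the adjacency matrix.
B² = [[3, 2, 2, 2], [2, 3, 2, 2], [2, 2, 3, 2], [2, 2, 2, 3]]
B³ = [[6, 7, 7, 7], [7, 6, 7, 7], [7, 7, 6, 7], [7, 7, 7, 6]]
B⁴ = [[21, 20, 20, 20], [20, 21, 20, 20], [20, 20, 21, 20], [20, 20, 20, 21]]
B⁵ = [[60, 61, 61, 61], [61, 60, 61, 61], [61, 61, 60, 61], [61, 61, 61, 60]]

61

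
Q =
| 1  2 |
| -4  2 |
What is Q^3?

Q^2 = [[-7, 6], [-12, -4]]
Q^3 = [[-31, -2], [4, -32]]

[[-31, -2], [4, -32]]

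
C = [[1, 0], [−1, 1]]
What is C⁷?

[[1, 0], [−7, 1]]

C = I + N where N = [[0, 0], [−1, 0]] is strictly lower-triangular, so N² = 0.
(I + N)⁷ = I + 7·N = [[1, 0], [−7, 1]].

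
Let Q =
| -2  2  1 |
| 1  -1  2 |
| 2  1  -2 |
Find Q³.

Q² = [[8, -5, 0], [1, 5, -5], [-7, 1, 8]]
Q³ = [[-21, 21, -2], [-7, -8, 21], [31, -7, -21]]

[[-21, 21, -2], [-7, -8, 21], [31, -7, -21]]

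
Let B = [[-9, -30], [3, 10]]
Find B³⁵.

[[-9, -30], [3, 10]]

B² = B (a projection; rank 1, trace 1), so B³⁵ = B.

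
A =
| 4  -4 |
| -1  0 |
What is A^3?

[[96, -80], [-20, 16]]

A^2 = [[20, -16], [-4, 4]]
A^3 = [[96, -80], [-20, 16]]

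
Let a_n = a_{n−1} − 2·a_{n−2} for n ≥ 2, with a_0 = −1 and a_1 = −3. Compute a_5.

−3

With companion matrix C = [[1, −2], [1, 0]], [a_n, a_{n−1}]ᵀ = C·[a_{n−1}, a_{n−2}]ᵀ, so [a_5, a_4]ᵀ = C⁴·[a_1, a_0]ᵀ.
C⁴ = [[−1, 6], [−3, 2]], giving [a_5, a_4]ᵀ = [[−3], [7]].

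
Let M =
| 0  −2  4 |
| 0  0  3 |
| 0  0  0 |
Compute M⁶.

M is strictly triangular, hence nilpotent: M³ = 0, so M⁶ = 0.

[[0, 0, 0], [0, 0, 0], [0, 0, 0]]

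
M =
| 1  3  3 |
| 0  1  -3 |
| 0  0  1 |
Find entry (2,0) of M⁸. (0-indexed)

M = I + N where N = [[0, 3, 3], [0, 0, -3], [0, 0, 0]] is strictly upper-triangular, so N³ = 0.
(I + N)⁸ = I + 8·N + 28·N² = [[1, 24, -228], [0, 1, -24], [0, 0, 1]].

0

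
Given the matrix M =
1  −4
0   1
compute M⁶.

M = I + N where N = [[0, −4], [0, 0]] is strictly upper-triangular, so N² = 0.
(I + N)⁶ = I + 6·N = [[1, −24], [0, 1]].

[[1, −24], [0, 1]]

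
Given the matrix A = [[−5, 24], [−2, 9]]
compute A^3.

[[−77, 312], [−26, 105]]

tr A = 4 and det A = 3, so the characteristic polynomial is λ² − (4)λ + (3) with roots 1 and 3.
Eigenvectors give P = [[4, 3], [1, 1]] with P⁻¹ = [[1, −3], [−1, 4]], and A = P·diag(1, 3)·P⁻¹.
Then A^3 = P·diag(1, 27)·P⁻¹ = [[4, 81], [1, 27]] · [[1, −3], [−1, 4]] = [[−77, 312], [−26, 105]].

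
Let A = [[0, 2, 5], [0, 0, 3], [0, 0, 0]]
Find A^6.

[[0, 0, 0], [0, 0, 0], [0, 0, 0]]

A is strictly triangular, hence nilpotent: A^3 = 0, so A^6 = 0.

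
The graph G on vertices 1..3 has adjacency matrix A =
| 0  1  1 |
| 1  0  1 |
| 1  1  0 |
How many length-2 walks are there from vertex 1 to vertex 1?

The number of length-2 walks from vertex 1 to vertex 1 is entry (1,1) of A², where A is the adjacency matrix.
A² = [[2, 1, 1], [1, 2, 1], [1, 1, 2]]

2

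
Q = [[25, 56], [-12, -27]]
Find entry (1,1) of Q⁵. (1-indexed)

1465

tr Q = -2 and det Q = -3, so the characteristic polynomial is λ² − (-2)λ + (-3) with roots -3 and 1.
Eigenvectors give P = [[-2, 7], [1, -3]] with P⁻¹ = [[3, 7], [1, 2]], and Q = P·diag(-3, 1)·P⁻¹.
Then Q⁵ = P·diag(-243, 1)·P⁻¹ = [[486, 7], [-243, -3]] · [[3, 7], [1, 2]] = [[1465, 3416], [-732, -1707]].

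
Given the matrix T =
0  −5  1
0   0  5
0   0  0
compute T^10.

[[0, 0, 0], [0, 0, 0], [0, 0, 0]]

T is strictly triangular, hence nilpotent: T^3 = 0, so T^10 = 0.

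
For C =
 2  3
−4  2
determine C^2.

[[−8, 12], [−16, −8]]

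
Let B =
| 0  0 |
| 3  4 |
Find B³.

B² = [[0, 0], [12, 16]]
B³ = [[0, 0], [48, 64]]

[[0, 0], [48, 64]]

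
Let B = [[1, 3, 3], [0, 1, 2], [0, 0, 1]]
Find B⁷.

[[1, 21, 147], [0, 1, 14], [0, 0, 1]]

B = I + N where N = [[0, 3, 3], [0, 0, 2], [0, 0, 0]] is strictly upper-triangular, so N³ = 0.
(I + N)⁷ = I + 7·N + 21·N² = [[1, 21, 147], [0, 1, 14], [0, 0, 1]].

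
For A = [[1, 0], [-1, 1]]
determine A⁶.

[[1, 0], [-6, 1]]

A = I + N where N = [[0, 0], [-1, 0]] is strictly lower-triangular, so N² = 0.
(I + N)⁶ = I + 6·N = [[1, 0], [-6, 1]].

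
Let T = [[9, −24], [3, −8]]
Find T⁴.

[[9, −24], [3, −8]]

T² = T (a projection; rank 1, trace 1), so T⁴ = T.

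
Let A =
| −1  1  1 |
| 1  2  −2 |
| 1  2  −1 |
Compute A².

[[3, 3, −4], [−1, 1, −1], [0, 3, −2]]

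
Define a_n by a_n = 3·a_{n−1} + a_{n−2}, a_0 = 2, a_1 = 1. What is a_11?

227155

With companion matrix B = [[3, 1], [1, 0]], [a_n, a_{n−1}]ᵀ = B·[a_{n−1}, a_{n−2}]ᵀ, so [a_11, a_10]ᵀ = B¹⁰·[a_1, a_0]ᵀ.
B¹⁰ = [[141481, 42837], [42837, 12970]], giving [a_11, a_10]ᵀ = [[227155], [68777]].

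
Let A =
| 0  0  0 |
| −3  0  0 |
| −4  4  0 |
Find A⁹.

A is strictly triangular, hence nilpotent: A³ = 0, so A⁹ = 0.

[[0, 0, 0], [0, 0, 0], [0, 0, 0]]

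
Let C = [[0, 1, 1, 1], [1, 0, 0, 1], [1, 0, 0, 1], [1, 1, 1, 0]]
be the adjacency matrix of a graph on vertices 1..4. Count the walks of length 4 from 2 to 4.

The number of length-4 walks from vertex 2 to vertex 4 is entry (2,4) of C⁴, where C is the adjacency matrix.
C² = [[3, 1, 1, 2], [1, 2, 2, 1], [1, 2, 2, 1], [2, 1, 1, 3]]
C³ = [[4, 5, 5, 5], [5, 2, 2, 5], [5, 2, 2, 5], [5, 5, 5, 4]]
C⁴ = [[15, 9, 9, 14], [9, 10, 10, 9], [9, 10, 10, 9], [14, 9, 9, 15]]

9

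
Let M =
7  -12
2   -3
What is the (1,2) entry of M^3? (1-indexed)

tr M = 4 and det M = 3, so the characteristic polynomial is λ² − (4)λ + (3) with roots 1 and 3.
Eigenvectors give P = [[2, 3], [1, 1]] with P⁻¹ = [[-1, 3], [1, -2]], and M = P·diag(1, 3)·P⁻¹.
Then M^3 = P·diag(1, 27)·P⁻¹ = [[2, 81], [1, 27]] · [[-1, 3], [1, -2]] = [[79, -156], [26, -51]].

-156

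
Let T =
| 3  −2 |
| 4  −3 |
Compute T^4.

T² = I (check: tr T = 0 and det T = −1), so T^4 = I since 4 is even.

[[1, 0], [0, 1]]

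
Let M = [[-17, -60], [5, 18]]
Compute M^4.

[[-179, -780], [65, 276]]

tr M = 1 and det M = -6, so the characteristic polynomial is λ² − (1)λ + (-6) with roots 3 and -2.
Eigenvectors give P = [[-3, 4], [1, -1]] with P⁻¹ = [[1, 4], [1, 3]], and M = P·diag(3, -2)·P⁻¹.
Then M^4 = P·diag(81, 16)·P⁻¹ = [[-243, 64], [81, -16]] · [[1, 4], [1, 3]] = [[-179, -780], [65, 276]].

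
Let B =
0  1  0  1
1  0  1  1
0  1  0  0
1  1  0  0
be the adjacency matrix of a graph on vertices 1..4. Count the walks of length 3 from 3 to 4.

The number of length-3 walks from vertex 3 to vertex 4 is entry (3,4) of B^3, where B is the adjacency matrix.
B^2 = [[2, 1, 1, 1], [1, 3, 0, 1], [1, 0, 1, 1], [1, 1, 1, 2]]
B^3 = [[2, 4, 1, 3], [4, 2, 3, 4], [1, 3, 0, 1], [3, 4, 1, 2]]

1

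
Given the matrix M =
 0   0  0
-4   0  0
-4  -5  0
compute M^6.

M is strictly triangular, hence nilpotent: M^3 = 0, so M^6 = 0.

[[0, 0, 0], [0, 0, 0], [0, 0, 0]]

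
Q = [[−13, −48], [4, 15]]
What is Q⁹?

tr Q = 2 and det Q = −3, so the characteristic polynomial is λ² − (2)λ + (−3) with roots −1 and 3.
Eigenvectors give P = [[4, −3], [−1, 1]] with P⁻¹ = [[1, 3], [1, 4]], and Q = P·diag(−1, 3)·P⁻¹.
Then Q⁹ = P·diag(−1, 19683)·P⁻¹ = [[−4, −59049], [1, 19683]] · [[1, 3], [1, 4]] = [[−59053, −236208], [19684, 78735]].

[[−59053, −236208], [19684, 78735]]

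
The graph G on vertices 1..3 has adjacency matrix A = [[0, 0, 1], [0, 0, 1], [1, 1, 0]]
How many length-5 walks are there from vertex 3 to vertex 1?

The number of length-5 walks from vertex 3 to vertex 1 is entry (3,1) of A⁵, where A is the adjacency matrix.
A² = [[1, 1, 0], [1, 1, 0], [0, 0, 2]]
A³ = [[0, 0, 2], [0, 0, 2], [2, 2, 0]]
A⁴ = [[2, 2, 0], [2, 2, 0], [0, 0, 4]]
A⁵ = [[0, 0, 4], [0, 0, 4], [4, 4, 0]]

4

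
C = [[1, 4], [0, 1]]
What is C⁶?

[[1, 24], [0, 1]]

C = I + N where N = [[0, 4], [0, 0]] is strictly upper-triangular, so N² = 0.
(I + N)⁶ = I + 6·N = [[1, 24], [0, 1]].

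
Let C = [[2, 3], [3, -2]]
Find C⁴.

[[169, 0], [0, 169]]

C² = [[13, 0], [0, 13]]
C³ = [[26, 39], [39, -26]]
C⁴ = [[169, 0], [0, 169]]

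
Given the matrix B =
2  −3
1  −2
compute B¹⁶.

B² = I (check: tr B = 0 and det B = −1), so B¹⁶ = I since 16 is even.

[[1, 0], [0, 1]]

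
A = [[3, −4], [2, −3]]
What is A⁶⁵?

A² = I (check: tr A = 0 and det A = −1), so A⁶⁵ = A since 65 is odd.

[[3, −4], [2, −3]]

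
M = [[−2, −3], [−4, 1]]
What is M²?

[[16, 3], [4, 13]]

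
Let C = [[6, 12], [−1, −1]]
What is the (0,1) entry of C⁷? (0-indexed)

tr C = 5 and det C = 6, so the characteristic polynomial is λ² − (5)λ + (6) with roots 2 and 3.
Eigenvectors give P = [[−3, −4], [1, 1]] with P⁻¹ = [[1, 4], [−1, −3]], and C = P·diag(2, 3)·P⁻¹.
Then C⁷ = P·diag(128, 2187)·P⁻¹ = [[−384, −8748], [128, 2187]] · [[1, 4], [−1, −3]] = [[8364, 24708], [−2059, −6049]].

24708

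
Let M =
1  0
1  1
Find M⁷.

[[1, 0], [7, 1]]

M = I + N where N = [[0, 0], [1, 0]] is strictly lower-triangular, so N² = 0.
(I + N)⁷ = I + 7·N = [[1, 0], [7, 1]].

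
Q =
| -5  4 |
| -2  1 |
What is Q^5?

[[-485, 484], [-242, 241]]

tr Q = -4 and det Q = 3, so the characteristic polynomial is λ² − (-4)λ + (3) with roots -1 and -3.
Eigenvectors give P = [[1, 2], [1, 1]] with P⁻¹ = [[-1, 2], [1, -1]], and Q = P·diag(-1, -3)·P⁻¹.
Then Q^5 = P·diag(-1, -243)·P⁻¹ = [[-1, -486], [-1, -243]] · [[-1, 2], [1, -1]] = [[-485, 484], [-242, 241]].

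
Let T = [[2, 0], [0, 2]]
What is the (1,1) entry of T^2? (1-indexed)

4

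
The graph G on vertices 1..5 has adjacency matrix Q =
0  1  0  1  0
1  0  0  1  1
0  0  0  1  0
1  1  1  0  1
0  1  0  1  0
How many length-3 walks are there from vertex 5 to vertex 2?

The number of length-3 walks from vertex 5 to vertex 2 is entry (5,2) of Q³, where Q is the adjacency matrix.
Q² = [[2, 1, 1, 1, 2], [1, 3, 1, 2, 1], [1, 1, 1, 0, 1], [1, 2, 0, 4, 1], [2, 1, 1, 1, 2]]
Q³ = [[2, 5, 1, 6, 2], [5, 4, 2, 6, 5], [1, 2, 0, 4, 1], [6, 6, 4, 4, 6], [2, 5, 1, 6, 2]]

5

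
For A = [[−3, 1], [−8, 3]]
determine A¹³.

A² = I (check: tr A = 0 and det A = −1), so A¹³ = A since 13 is odd.

[[−3, 1], [−8, 3]]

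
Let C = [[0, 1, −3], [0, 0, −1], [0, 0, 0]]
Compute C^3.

[[0, 0, 0], [0, 0, 0], [0, 0, 0]]

C is strictly triangular, hence nilpotent: C^3 = 0, so C^3 = 0.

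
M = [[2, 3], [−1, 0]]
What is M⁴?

[[−11, −12], [4, −3]]

M² = [[1, 6], [−2, −3]]
M³ = [[−4, 3], [−1, −6]]
M⁴ = [[−11, −12], [4, −3]]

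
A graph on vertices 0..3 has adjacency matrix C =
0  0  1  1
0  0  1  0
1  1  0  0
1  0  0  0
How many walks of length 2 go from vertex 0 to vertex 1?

The number of length-2 walks from vertex 0 to vertex 1 is entry (0,1) of C², where C is the adjacency matrix.
C² = [[2, 1, 0, 0], [1, 1, 0, 0], [0, 0, 2, 1], [0, 0, 1, 1]]

1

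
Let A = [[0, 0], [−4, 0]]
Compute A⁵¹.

A is strictly triangular, hence nilpotent: A² = 0, so A⁵¹ = 0.

[[0, 0], [0, 0]]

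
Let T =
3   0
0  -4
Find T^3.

T^2 = [[9, 0], [0, 16]]
T^3 = [[27, 0], [0, -64]]

[[27, 0], [0, -64]]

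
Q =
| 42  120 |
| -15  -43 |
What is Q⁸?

[[-50184, -151320], [18915, 57001]]

tr Q = -1 and det Q = -6, so the characteristic polynomial is λ² − (-1)λ + (-6) with roots 2 and -3.
Eigenvectors give P = [[3, 8], [-1, -3]] with P⁻¹ = [[3, 8], [-1, -3]], and Q = P·diag(2, -3)·P⁻¹.
Then Q⁸ = P·diag(256, 6561)·P⁻¹ = [[768, 52488], [-256, -19683]] · [[3, 8], [-1, -3]] = [[-50184, -151320], [18915, 57001]].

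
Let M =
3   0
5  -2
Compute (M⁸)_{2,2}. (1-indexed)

256

tr M = 1 and det M = -6, so the characteristic polynomial is λ² − (1)λ + (-6) with roots -2 and 3.
Eigenvectors give P = [[0, 1], [1, 1]] with P⁻¹ = [[-1, 1], [1, 0]], and M = P·diag(-2, 3)·P⁻¹.
Then M⁸ = P·diag(256, 6561)·P⁻¹ = [[0, 6561], [256, 6561]] · [[-1, 1], [1, 0]] = [[6561, 0], [6305, 256]].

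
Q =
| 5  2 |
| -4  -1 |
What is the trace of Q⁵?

244

tr Q = 4 and det Q = 3, so the characteristic polynomial is λ² − (4)λ + (3) with roots 1 and 3.
Eigenvectors give P = [[-1, 1], [2, -1]] with P⁻¹ = [[1, 1], [2, 1]], and Q = P·diag(1, 3)·P⁻¹.
Then Q⁵ = P·diag(1, 243)·P⁻¹ = [[-1, 243], [2, -243]] · [[1, 1], [2, 1]] = [[485, 242], [-484, -241]].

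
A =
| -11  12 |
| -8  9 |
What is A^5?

tr A = -2 and det A = -3, so the characteristic polynomial is λ² − (-2)λ + (-3) with roots -3 and 1.
Eigenvectors give P = [[3, 1], [2, 1]] with P⁻¹ = [[1, -1], [-2, 3]], and A = P·diag(-3, 1)·P⁻¹.
Then A^5 = P·diag(-243, 1)·P⁻¹ = [[-729, 1], [-486, 1]] · [[1, -1], [-2, 3]] = [[-731, 732], [-488, 489]].

[[-731, 732], [-488, 489]]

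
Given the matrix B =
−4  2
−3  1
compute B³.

[[−22, 14], [−21, 13]]

tr B = −3 and det B = 2, so the characteristic polynomial is λ² − (−3)λ + (2) with roots −1 and −2.
Eigenvectors give P = [[−2, −1], [−3, −1]] with P⁻¹ = [[1, −1], [−3, 2]], and B = P·diag(−1, −2)·P⁻¹.
Then B³ = P·diag(−1, −8)·P⁻¹ = [[2, 8], [3, 8]] · [[1, −1], [−3, 2]] = [[−22, 14], [−21, 13]].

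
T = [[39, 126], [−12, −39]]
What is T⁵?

tr T = 0 and det T = −9, so the characteristic polynomial is λ² − (0)λ + (−9) with roots −3 and 3.
Eigenvectors give P = [[−3, 7], [1, −2]] with P⁻¹ = [[2, 7], [1, 3]], and T = P·diag(−3, 3)·P⁻¹.
Then T⁵ = P·diag(−243, 243)·P⁻¹ = [[729, 1701], [−243, −486]] · [[2, 7], [1, 3]] = [[3159, 10206], [−972, −3159]].

[[3159, 10206], [−972, −3159]]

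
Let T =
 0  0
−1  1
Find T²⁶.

T² = T (a projection; rank 1, trace 1), so T²⁶ = T.

[[0, 0], [−1, 1]]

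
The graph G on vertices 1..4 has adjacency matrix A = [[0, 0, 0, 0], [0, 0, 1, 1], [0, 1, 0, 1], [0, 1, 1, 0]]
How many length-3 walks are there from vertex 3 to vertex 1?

0

The number of length-3 walks from vertex 3 to vertex 1 is entry (3,1) of A^3, where A is the adjacency matrix.
A^2 = [[0, 0, 0, 0], [0, 2, 1, 1], [0, 1, 2, 1], [0, 1, 1, 2]]
A^3 = [[0, 0, 0, 0], [0, 2, 3, 3], [0, 3, 2, 3], [0, 3, 3, 2]]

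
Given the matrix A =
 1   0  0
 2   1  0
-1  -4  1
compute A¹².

A = I + N where N = [[0, 0, 0], [2, 0, 0], [-1, -4, 0]] is strictly lower-triangular, so N³ = 0.
(I + N)¹² = I + 12·N + 66·N² = [[1, 0, 0], [24, 1, 0], [-540, -48, 1]].

[[1, 0, 0], [24, 1, 0], [-540, -48, 1]]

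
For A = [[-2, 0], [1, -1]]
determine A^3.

tr A = -3 and det A = 2, so the characteristic polynomial is λ² − (-3)λ + (2) with roots -2 and -1.
Eigenvectors give P = [[1, 0], [-1, -1]] with P⁻¹ = [[1, 0], [-1, -1]], and A = P·diag(-2, -1)·P⁻¹.
Then A^3 = P·diag(-8, -1)·P⁻¹ = [[-8, 0], [8, 1]] · [[1, 0], [-1, -1]] = [[-8, 0], [7, -1]].

[[-8, 0], [7, -1]]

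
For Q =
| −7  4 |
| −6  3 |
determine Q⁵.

tr Q = −4 and det Q = 3, so the characteristic polynomial is λ² − (−4)λ + (3) with roots −1 and −3.
Eigenvectors give P = [[−2, 1], [−3, 1]] with P⁻¹ = [[1, −1], [3, −2]], and Q = P·diag(−1, −3)·P⁻¹.
Then Q⁵ = P·diag(−1, −243)·P⁻¹ = [[2, −243], [3, −243]] · [[1, −1], [3, −2]] = [[−727, 484], [−726, 483]].

[[−727, 484], [−726, 483]]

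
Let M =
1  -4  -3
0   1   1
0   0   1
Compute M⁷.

M = I + N where N = [[0, -4, -3], [0, 0, 1], [0, 0, 0]] is strictly upper-triangular, so N³ = 0.
(I + N)⁷ = I + 7·N + 21·N² = [[1, -28, -105], [0, 1, 7], [0, 0, 1]].

[[1, -28, -105], [0, 1, 7], [0, 0, 1]]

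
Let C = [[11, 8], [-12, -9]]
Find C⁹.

[[59051, 39368], [-59052, -39369]]

tr C = 2 and det C = -3, so the characteristic polynomial is λ² − (2)λ + (-3) with roots -1 and 3.
Eigenvectors give P = [[2, -1], [-3, 1]] with P⁻¹ = [[-1, -1], [-3, -2]], and C = P·diag(-1, 3)·P⁻¹.
Then C⁹ = P·diag(-1, 19683)·P⁻¹ = [[-2, -19683], [3, 19683]] · [[-1, -1], [-3, -2]] = [[59051, 39368], [-59052, -39369]].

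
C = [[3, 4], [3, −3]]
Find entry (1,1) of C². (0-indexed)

21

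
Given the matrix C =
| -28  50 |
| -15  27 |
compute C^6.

tr C = -1 and det C = -6, so the characteristic polynomial is λ² − (-1)λ + (-6) with roots 2 and -3.
Eigenvectors give P = [[-5, -2], [-3, -1]] with P⁻¹ = [[1, -2], [-3, 5]], and C = P·diag(2, -3)·P⁻¹.
Then C^6 = P·diag(64, 729)·P⁻¹ = [[-320, -1458], [-192, -729]] · [[1, -2], [-3, 5]] = [[4054, -6650], [1995, -3261]].

[[4054, -6650], [1995, -3261]]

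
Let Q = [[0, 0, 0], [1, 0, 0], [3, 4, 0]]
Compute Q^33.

Q is strictly triangular, hence nilpotent: Q^3 = 0, so Q^33 = 0.

[[0, 0, 0], [0, 0, 0], [0, 0, 0]]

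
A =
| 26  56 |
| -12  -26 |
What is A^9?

[[6656, 14336], [-3072, -6656]]

tr A = 0 and det A = -4, so the characteristic polynomial is λ² − (0)λ + (-4) with roots 2 and -2.
Eigenvectors give P = [[-7, 2], [3, -1]] with P⁻¹ = [[-1, -2], [-3, -7]], and A = P·diag(2, -2)·P⁻¹.
Then A^9 = P·diag(512, -512)·P⁻¹ = [[-3584, -1024], [1536, 512]] · [[-1, -2], [-3, -7]] = [[6656, 14336], [-3072, -6656]].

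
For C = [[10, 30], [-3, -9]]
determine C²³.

[[10, 30], [-3, -9]]

C² = C (a projection; rank 1, trace 1), so C²³ = C.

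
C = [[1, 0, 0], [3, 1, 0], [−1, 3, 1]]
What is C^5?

C = I + N where N = [[0, 0, 0], [3, 0, 0], [−1, 3, 0]] is strictly lower-triangular, so N^3 = 0.
(I + N)^5 = I + 5·N + 10·N^2 = [[1, 0, 0], [15, 1, 0], [85, 15, 1]].

[[1, 0, 0], [15, 1, 0], [85, 15, 1]]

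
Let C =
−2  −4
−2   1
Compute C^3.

C^2 = [[12, 4], [2, 9]]
C^3 = [[−32, −44], [−22, 1]]

[[−32, −44], [−22, 1]]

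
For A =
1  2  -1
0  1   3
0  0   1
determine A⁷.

[[1, 14, 119], [0, 1, 21], [0, 0, 1]]

A = I + N where N = [[0, 2, -1], [0, 0, 3], [0, 0, 0]] is strictly upper-triangular, so N³ = 0.
(I + N)⁷ = I + 7·N + 21·N² = [[1, 14, 119], [0, 1, 21], [0, 0, 1]].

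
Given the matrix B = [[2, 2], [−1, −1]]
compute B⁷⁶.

B² = B (a projection; rank 1, trace 1), so B⁷⁶ = B.

[[2, 2], [−1, −1]]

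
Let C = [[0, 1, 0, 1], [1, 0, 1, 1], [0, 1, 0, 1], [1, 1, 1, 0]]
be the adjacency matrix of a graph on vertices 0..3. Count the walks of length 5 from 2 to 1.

The number of length-5 walks from vertex 2 to vertex 1 is entry (2,1) of C⁵, where C is the adjacency matrix.
C² = [[2, 1, 2, 1], [1, 3, 1, 2], [2, 1, 2, 1], [1, 2, 1, 3]]
C³ = [[2, 5, 2, 5], [5, 4, 5, 5], [2, 5, 2, 5], [5, 5, 5, 4]]
C⁴ = [[10, 9, 10, 9], [9, 15, 9, 14], [10, 9, 10, 9], [9, 14, 9, 15]]
C⁵ = [[18, 29, 18, 29], [29, 32, 29, 33], [18, 29, 18, 29], [29, 33, 29, 32]]

29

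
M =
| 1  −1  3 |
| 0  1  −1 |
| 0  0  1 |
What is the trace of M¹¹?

M = I + N where N = [[0, −1, 3], [0, 0, −1], [0, 0, 0]] is strictly upper-triangular, so N³ = 0.
(I + N)¹¹ = I + 11·N + 55·N² = [[1, −11, 88], [0, 1, −11], [0, 0, 1]].

3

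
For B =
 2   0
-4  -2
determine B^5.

[[32, 0], [-64, -32]]

tr B = 0 and det B = -4, so the characteristic polynomial is λ² − (0)λ + (-4) with roots 2 and -2.
Eigenvectors give P = [[-1, 0], [1, 1]] with P⁻¹ = [[-1, 0], [1, 1]], and B = P·diag(2, -2)·P⁻¹.
Then B^5 = P·diag(32, -32)·P⁻¹ = [[-32, 0], [32, -32]] · [[-1, 0], [1, 1]] = [[32, 0], [-64, -32]].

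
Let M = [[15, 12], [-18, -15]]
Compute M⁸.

tr M = 0 and det M = -9, so the characteristic polynomial is λ² − (0)λ + (-9) with roots -3 and 3.
Eigenvectors give P = [[-2, 1], [3, -1]] with P⁻¹ = [[1, 1], [3, 2]], and M = P·diag(-3, 3)·P⁻¹.
Then M⁸ = P·diag(6561, 6561)·P⁻¹ = [[-13122, 6561], [19683, -6561]] · [[1, 1], [3, 2]] = [[6561, 0], [0, 6561]].

[[6561, 0], [0, 6561]]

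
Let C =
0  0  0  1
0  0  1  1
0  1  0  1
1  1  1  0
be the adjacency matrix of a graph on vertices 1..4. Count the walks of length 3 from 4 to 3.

4

The number of length-3 walks from vertex 4 to vertex 3 is entry (4,3) of C³, where C is the adjacency matrix.
C² = [[1, 1, 1, 0], [1, 2, 1, 1], [1, 1, 2, 1], [0, 1, 1, 3]]
C³ = [[0, 1, 1, 3], [1, 2, 3, 4], [1, 3, 2, 4], [3, 4, 4, 2]]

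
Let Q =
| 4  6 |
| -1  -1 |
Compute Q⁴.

tr Q = 3 and det Q = 2, so the characteristic polynomial is λ² − (3)λ + (2) with roots 2 and 1.
Eigenvectors give P = [[3, -2], [-1, 1]] with P⁻¹ = [[1, 2], [1, 3]], and Q = P·diag(2, 1)·P⁻¹.
Then Q⁴ = P·diag(16, 1)·P⁻¹ = [[48, -2], [-16, 1]] · [[1, 2], [1, 3]] = [[46, 90], [-15, -29]].

[[46, 90], [-15, -29]]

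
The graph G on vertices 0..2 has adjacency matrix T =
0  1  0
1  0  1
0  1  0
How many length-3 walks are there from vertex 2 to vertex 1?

2

The number of length-3 walks from vertex 2 to vertex 1 is entry (2,1) of T^3, where T is the adjacency matrix.
T^2 = [[1, 0, 1], [0, 2, 0], [1, 0, 1]]
T^3 = [[0, 2, 0], [2, 0, 2], [0, 2, 0]]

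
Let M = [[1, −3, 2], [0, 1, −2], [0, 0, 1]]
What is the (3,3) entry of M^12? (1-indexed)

1

M = I + N where N = [[0, −3, 2], [0, 0, −2], [0, 0, 0]] is strictly upper-triangular, so N^3 = 0.
(I + N)^12 = I + 12·N + 66·N^2 = [[1, −36, 420], [0, 1, −24], [0, 0, 1]].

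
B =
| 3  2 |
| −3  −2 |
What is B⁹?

B² = B (a projection; rank 1, trace 1), so B⁹ = B.

[[3, 2], [−3, −2]]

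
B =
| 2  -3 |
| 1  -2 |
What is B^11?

[[2, -3], [1, -2]]

B² = I (check: tr B = 0 and det B = -1), so B^11 = B since 11 is odd.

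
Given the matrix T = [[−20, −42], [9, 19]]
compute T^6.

[[442, 882], [−189, −377]]

tr T = −1 and det T = −2, so the characteristic polynomial is λ² − (−1)λ + (−2) with roots −2 and 1.
Eigenvectors give P = [[−7, −2], [3, 1]] with P⁻¹ = [[−1, −2], [3, 7]], and T = P·diag(−2, 1)·P⁻¹.
Then T^6 = P·diag(64, 1)·P⁻¹ = [[−448, −2], [192, 1]] · [[−1, −2], [3, 7]] = [[442, 882], [−189, −377]].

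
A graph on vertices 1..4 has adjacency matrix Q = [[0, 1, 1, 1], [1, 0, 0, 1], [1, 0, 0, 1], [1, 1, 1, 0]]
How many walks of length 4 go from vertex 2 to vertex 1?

The number of length-4 walks from vertex 2 to vertex 1 is entry (2,1) of Q⁴, where Q is the adjacency matrix.
Q² = [[3, 1, 1, 2], [1, 2, 2, 1], [1, 2, 2, 1], [2, 1, 1, 3]]
Q³ = [[4, 5, 5, 5], [5, 2, 2, 5], [5, 2, 2, 5], [5, 5, 5, 4]]
Q⁴ = [[15, 9, 9, 14], [9, 10, 10, 9], [9, 10, 10, 9], [14, 9, 9, 15]]

9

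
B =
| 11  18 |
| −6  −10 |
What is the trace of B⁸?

257

tr B = 1 and det B = −2, so the characteristic polynomial is λ² − (1)λ + (−2) with roots −1 and 2.
Eigenvectors give P = [[−3, −2], [2, 1]] with P⁻¹ = [[1, 2], [−2, −3]], and B = P·diag(−1, 2)·P⁻¹.
Then B⁸ = P·diag(1, 256)·P⁻¹ = [[−3, −512], [2, 256]] · [[1, 2], [−2, −3]] = [[1021, 1530], [−510, −764]].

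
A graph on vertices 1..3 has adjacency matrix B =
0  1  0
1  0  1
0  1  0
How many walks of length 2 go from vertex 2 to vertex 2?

2

The number of length-2 walks from vertex 2 to vertex 2 is entry (2,2) of B², where B is the adjacency matrix.
B² = [[1, 0, 1], [0, 2, 0], [1, 0, 1]]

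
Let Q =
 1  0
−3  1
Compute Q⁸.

Q = I + N where N = [[0, 0], [−3, 0]] is strictly lower-triangular, so N² = 0.
(I + N)⁸ = I + 8·N = [[1, 0], [−24, 1]].

[[1, 0], [−24, 1]]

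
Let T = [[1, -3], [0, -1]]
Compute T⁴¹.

[[1, -3], [0, -1]]

T² = I (check: tr T = 0 and det T = -1), so T⁴¹ = T since 41 is odd.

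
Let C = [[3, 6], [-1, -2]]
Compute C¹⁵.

[[3, 6], [-1, -2]]

C² = C (a projection; rank 1, trace 1), so C¹⁵ = C.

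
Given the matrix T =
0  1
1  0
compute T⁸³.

[[0, 1], [1, 0]]

T² = I (check: tr T = 0 and det T = -1), so T⁸³ = T since 83 is odd.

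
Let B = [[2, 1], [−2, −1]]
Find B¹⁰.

[[2, 1], [−2, −1]]

B² = B (a projection; rank 1, trace 1), so B¹⁰ = B.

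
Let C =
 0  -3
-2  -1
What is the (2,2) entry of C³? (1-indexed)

-13

C² = [[6, 3], [2, 7]]
C³ = [[-6, -21], [-14, -13]]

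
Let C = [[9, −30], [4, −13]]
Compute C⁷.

tr C = −4 and det C = 3, so the characteristic polynomial is λ² − (−4)λ + (3) with roots −3 and −1.
Eigenvectors give P = [[−5, 3], [−2, 1]] with P⁻¹ = [[1, −3], [2, −5]], and C = P·diag(−3, −1)·P⁻¹.
Then C⁷ = P·diag(−2187, −1)·P⁻¹ = [[10935, −3], [4374, −1]] · [[1, −3], [2, −5]] = [[10929, −32790], [4372, −13117]].

[[10929, −32790], [4372, −13117]]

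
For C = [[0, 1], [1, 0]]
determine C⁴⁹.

C² = I (check: tr C = 0 and det C = −1), so C⁴⁹ = C since 49 is odd.

[[0, 1], [1, 0]]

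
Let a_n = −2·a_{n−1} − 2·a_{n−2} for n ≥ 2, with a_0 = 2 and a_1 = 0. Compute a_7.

With companion matrix B = [[−2, −2], [1, 0]], [a_n, a_{n−1}]ᵀ = B·[a_{n−1}, a_{n−2}]ᵀ, so [a_7, a_6]ᵀ = B^6·[a_1, a_0]ᵀ.
B^6 = [[−8, −16], [8, 8]], giving [a_7, a_6]ᵀ = [[−32], [16]].

−32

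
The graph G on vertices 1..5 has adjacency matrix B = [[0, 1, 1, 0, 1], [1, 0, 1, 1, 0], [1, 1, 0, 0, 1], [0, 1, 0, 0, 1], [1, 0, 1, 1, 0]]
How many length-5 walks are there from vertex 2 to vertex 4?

The number of length-5 walks from vertex 2 to vertex 4 is entry (2,4) of B^5, where B is the adjacency matrix.
B^2 = [[3, 1, 2, 2, 1], [1, 3, 1, 0, 3], [2, 1, 3, 2, 1], [2, 0, 2, 2, 0], [1, 3, 1, 0, 3]]
B^3 = [[4, 7, 5, 2, 7], [7, 2, 7, 6, 2], [5, 7, 4, 2, 7], [2, 6, 2, 0, 6], [7, 2, 7, 6, 2]]
B^4 = [[19, 11, 18, 14, 11], [11, 20, 11, 4, 20], [18, 11, 19, 14, 11], [14, 4, 14, 12, 4], [11, 20, 11, 4, 20]]
B^5 = [[40, 51, 41, 22, 51], [51, 26, 51, 40, 26], [41, 51, 40, 22, 51], [22, 40, 22, 8, 40], [51, 26, 51, 40, 26]]

40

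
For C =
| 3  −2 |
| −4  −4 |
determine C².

[[17, 2], [4, 24]]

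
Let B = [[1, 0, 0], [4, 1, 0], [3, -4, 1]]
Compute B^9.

[[1, 0, 0], [36, 1, 0], [-549, -36, 1]]

B = I + N where N = [[0, 0, 0], [4, 0, 0], [3, -4, 0]] is strictly lower-triangular, so N^3 = 0.
(I + N)^9 = I + 9·N + 36·N^2 = [[1, 0, 0], [36, 1, 0], [-549, -36, 1]].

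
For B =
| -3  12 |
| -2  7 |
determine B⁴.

tr B = 4 and det B = 3, so the characteristic polynomial is λ² − (4)λ + (3) with roots 3 and 1.
Eigenvectors give P = [[2, 3], [1, 1]] with P⁻¹ = [[-1, 3], [1, -2]], and B = P·diag(3, 1)·P⁻¹.
Then B⁴ = P·diag(81, 1)·P⁻¹ = [[162, 3], [81, 1]] · [[-1, 3], [1, -2]] = [[-159, 480], [-80, 241]].

[[-159, 480], [-80, 241]]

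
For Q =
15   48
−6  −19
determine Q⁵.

tr Q = −4 and det Q = 3, so the characteristic polynomial is λ² − (−4)λ + (3) with roots −3 and −1.
Eigenvectors give P = [[−8, 3], [3, −1]] with P⁻¹ = [[1, 3], [3, 8]], and Q = P·diag(−3, −1)·P⁻¹.
Then Q⁵ = P·diag(−243, −1)·P⁻¹ = [[1944, −3], [−729, 1]] · [[1, 3], [3, 8]] = [[1935, 5808], [−726, −2179]].

[[1935, 5808], [−726, −2179]]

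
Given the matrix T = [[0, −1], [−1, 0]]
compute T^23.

T² = I (check: tr T = 0 and det T = −1), so T^23 = T since 23 is odd.

[[0, −1], [−1, 0]]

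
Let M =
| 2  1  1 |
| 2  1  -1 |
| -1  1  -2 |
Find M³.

M² = [[5, 4, -1], [7, 2, 3], [2, -2, 2]]
M³ = [[19, 8, 3], [15, 12, -1], [-2, 2, 0]]

[[19, 8, 3], [15, 12, -1], [-2, 2, 0]]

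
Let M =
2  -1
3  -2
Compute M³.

M² = I (check: tr M = 0 and det M = -1), so M³ = M since 3 is odd.

[[2, -1], [3, -2]]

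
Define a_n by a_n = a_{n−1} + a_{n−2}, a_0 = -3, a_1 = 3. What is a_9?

39

With companion matrix B = [[1, 1], [1, 0]], [a_n, a_{n−1}]ᵀ = B·[a_{n−1}, a_{n−2}]ᵀ, so [a_9, a_8]ᵀ = B⁸·[a_1, a_0]ᵀ.
B⁸ = [[34, 21], [21, 13]], giving [a_9, a_8]ᵀ = [[39], [24]].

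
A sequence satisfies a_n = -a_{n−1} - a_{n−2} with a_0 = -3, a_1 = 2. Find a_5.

1

With companion matrix T = [[-1, -1], [1, 0]], [a_n, a_{n−1}]ᵀ = T·[a_{n−1}, a_{n−2}]ᵀ, so [a_5, a_4]ᵀ = T⁴·[a_1, a_0]ᵀ.
T⁴ = [[-1, -1], [1, 0]], giving [a_5, a_4]ᵀ = [[1], [2]].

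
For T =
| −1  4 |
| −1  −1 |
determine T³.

[[11, −4], [1, 11]]

T² = [[−3, −8], [2, −3]]
T³ = [[11, −4], [1, 11]]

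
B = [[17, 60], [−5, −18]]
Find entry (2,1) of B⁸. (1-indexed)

tr B = −1 and det B = −6, so the characteristic polynomial is λ² − (−1)λ + (−6) with roots −3 and 2.
Eigenvectors give P = [[−3, 4], [1, −1]] with P⁻¹ = [[1, 4], [1, 3]], and B = P·diag(−3, 2)·P⁻¹.
Then B⁸ = P·diag(6561, 256)·P⁻¹ = [[−19683, 1024], [6561, −256]] · [[1, 4], [1, 3]] = [[−18659, −75660], [6305, 25476]].

6305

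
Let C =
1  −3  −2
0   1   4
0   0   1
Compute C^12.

C = I + N where N = [[0, −3, −2], [0, 0, 4], [0, 0, 0]] is strictly upper-triangular, so N^3 = 0.
(I + N)^12 = I + 12·N + 66·N^2 = [[1, −36, −816], [0, 1, 48], [0, 0, 1]].

[[1, −36, −816], [0, 1, 48], [0, 0, 1]]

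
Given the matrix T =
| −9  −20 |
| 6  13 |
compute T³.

tr T = 4 and det T = 3, so the characteristic polynomial is λ² − (4)λ + (3) with roots 3 and 1.
Eigenvectors give P = [[5, −2], [−3, 1]] with P⁻¹ = [[−1, −2], [−3, −5]], and T = P·diag(3, 1)·P⁻¹.
Then T³ = P·diag(27, 1)·P⁻¹ = [[135, −2], [−81, 1]] · [[−1, −2], [−3, −5]] = [[−129, −260], [78, 157]].

[[−129, −260], [78, 157]]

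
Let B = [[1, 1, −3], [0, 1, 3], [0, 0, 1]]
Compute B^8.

[[1, 8, 60], [0, 1, 24], [0, 0, 1]]

B = I + N where N = [[0, 1, −3], [0, 0, 3], [0, 0, 0]] is strictly upper-triangular, so N^3 = 0.
(I + N)^8 = I + 8·N + 28·N^2 = [[1, 8, 60], [0, 1, 24], [0, 0, 1]].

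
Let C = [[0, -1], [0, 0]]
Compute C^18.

C is strictly triangular, hence nilpotent: C^2 = 0, so C^18 = 0.

[[0, 0], [0, 0]]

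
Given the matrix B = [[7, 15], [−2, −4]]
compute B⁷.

tr B = 3 and det B = 2, so the characteristic polynomial is λ² − (3)λ + (2) with roots 1 and 2.
Eigenvectors give P = [[−5, 3], [2, −1]] with P⁻¹ = [[1, 3], [2, 5]], and B = P·diag(1, 2)·P⁻¹.
Then B⁷ = P·diag(1, 128)·P⁻¹ = [[−5, 384], [2, −128]] · [[1, 3], [2, 5]] = [[763, 1905], [−254, −634]].

[[763, 1905], [−254, −634]]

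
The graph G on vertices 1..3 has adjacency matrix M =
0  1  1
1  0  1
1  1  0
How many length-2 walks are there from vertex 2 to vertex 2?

2

The number of length-2 walks from vertex 2 to vertex 2 is entry (2,2) of M^2, where M is the adjacency matrix.
M^2 = [[2, 1, 1], [1, 2, 1], [1, 1, 2]]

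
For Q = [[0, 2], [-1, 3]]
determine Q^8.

tr Q = 3 and det Q = 2, so the characteristic polynomial is λ² − (3)λ + (2) with roots 2 and 1.
Eigenvectors give P = [[1, -2], [1, -1]] with P⁻¹ = [[-1, 2], [-1, 1]], and Q = P·diag(2, 1)·P⁻¹.
Then Q^8 = P·diag(256, 1)·P⁻¹ = [[256, -2], [256, -1]] · [[-1, 2], [-1, 1]] = [[-254, 510], [-255, 511]].

[[-254, 510], [-255, 511]]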